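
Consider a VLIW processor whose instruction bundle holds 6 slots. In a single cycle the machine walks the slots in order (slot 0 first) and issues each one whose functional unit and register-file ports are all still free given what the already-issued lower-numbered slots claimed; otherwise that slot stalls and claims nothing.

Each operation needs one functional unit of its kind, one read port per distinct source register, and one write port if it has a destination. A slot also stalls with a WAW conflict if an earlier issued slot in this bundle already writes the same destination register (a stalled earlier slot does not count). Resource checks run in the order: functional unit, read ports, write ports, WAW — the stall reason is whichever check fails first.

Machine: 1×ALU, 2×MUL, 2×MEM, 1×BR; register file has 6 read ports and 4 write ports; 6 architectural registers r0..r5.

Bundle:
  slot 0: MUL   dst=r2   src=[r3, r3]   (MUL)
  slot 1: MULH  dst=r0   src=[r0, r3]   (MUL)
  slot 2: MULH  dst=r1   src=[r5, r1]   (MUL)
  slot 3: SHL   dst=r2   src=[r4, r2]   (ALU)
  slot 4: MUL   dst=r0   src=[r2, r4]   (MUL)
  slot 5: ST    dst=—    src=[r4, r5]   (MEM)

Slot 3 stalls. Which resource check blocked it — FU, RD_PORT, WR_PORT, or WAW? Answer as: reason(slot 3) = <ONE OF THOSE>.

slot 0 (MUL): ISSUE — free A1,Mu1,Ld2,B1 rp5 wp3
slot 1 (MUL): ISSUE — free A1,Mu0,Ld2,B1 rp3 wp2
slot 2 (MUL): stall FU — free A1,Mu0,Ld2,B1 rp3 wp2
slot 3 (ALU): stall WAW — free A1,Mu0,Ld2,B1 rp3 wp2
slot 4 (MUL): stall FU — free A1,Mu0,Ld2,B1 rp3 wp2
slot 5 (MEM): ISSUE — free A1,Mu0,Ld1,B1 rp1 wp2

reason(slot 3) = WAW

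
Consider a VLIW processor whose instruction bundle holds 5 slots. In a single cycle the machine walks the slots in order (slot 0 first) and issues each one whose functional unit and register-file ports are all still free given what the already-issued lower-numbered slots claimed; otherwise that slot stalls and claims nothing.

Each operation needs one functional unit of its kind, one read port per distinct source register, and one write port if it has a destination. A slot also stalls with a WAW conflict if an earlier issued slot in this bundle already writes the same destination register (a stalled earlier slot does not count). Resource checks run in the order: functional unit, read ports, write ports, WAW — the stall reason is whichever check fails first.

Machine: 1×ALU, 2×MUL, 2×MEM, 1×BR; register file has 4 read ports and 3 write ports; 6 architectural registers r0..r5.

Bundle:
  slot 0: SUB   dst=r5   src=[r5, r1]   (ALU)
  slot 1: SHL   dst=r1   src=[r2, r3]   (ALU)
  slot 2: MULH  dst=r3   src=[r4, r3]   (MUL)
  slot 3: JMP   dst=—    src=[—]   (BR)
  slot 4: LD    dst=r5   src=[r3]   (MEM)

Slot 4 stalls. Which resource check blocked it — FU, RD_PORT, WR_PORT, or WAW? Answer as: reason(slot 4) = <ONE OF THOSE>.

  0. ALU→r5 ⇒ go  {0A/2Mu/2Ld/1B | 2r 2w}
  1. ALU→r1 ⇒ no(FU)  {0A/2Mu/2Ld/1B | 2r 2w}
  2. MUL→r3 ⇒ go  {0A/1Mu/2Ld/1B | 0r 1w}
  3. BR ⇒ go  {0A/1Mu/2Ld/0B | 0r 1w}
  4. MEM→r5 ⇒ no(RD_PORT)  {0A/1Mu/2Ld/0B | 0r 1w}

reason(slot 4) = RD_PORT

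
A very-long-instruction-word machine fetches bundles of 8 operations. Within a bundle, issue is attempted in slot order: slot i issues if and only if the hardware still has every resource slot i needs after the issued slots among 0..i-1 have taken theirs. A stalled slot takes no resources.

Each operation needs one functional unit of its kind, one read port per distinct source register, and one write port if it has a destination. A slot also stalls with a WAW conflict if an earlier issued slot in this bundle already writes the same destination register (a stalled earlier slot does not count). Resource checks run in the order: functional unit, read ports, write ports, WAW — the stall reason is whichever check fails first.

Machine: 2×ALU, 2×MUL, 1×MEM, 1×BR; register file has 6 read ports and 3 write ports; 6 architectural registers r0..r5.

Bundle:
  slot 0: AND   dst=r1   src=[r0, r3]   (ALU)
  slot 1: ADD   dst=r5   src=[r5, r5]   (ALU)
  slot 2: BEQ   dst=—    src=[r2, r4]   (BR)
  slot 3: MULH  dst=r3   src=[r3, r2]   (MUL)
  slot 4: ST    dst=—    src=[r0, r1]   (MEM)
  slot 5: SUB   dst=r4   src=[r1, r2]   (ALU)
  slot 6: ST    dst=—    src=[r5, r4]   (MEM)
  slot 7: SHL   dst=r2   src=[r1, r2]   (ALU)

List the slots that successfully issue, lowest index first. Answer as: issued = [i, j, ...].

issued = [0, 1, 2]

#0 ALU src=r0,r3 dispatched  <A:1 Mu:2 Ld:1 B:1 rd:4 wr:2>
#1 ALU src=r5,r5 dispatched  <A:0 Mu:2 Ld:1 B:1 rd:3 wr:1>
#2 BR src=r2,r4 dispatched  <A:0 Mu:2 Ld:1 B:0 rd:1 wr:1>
#3 MUL src=r3,r2 held:RD_PORT  <A:0 Mu:2 Ld:1 B:0 rd:1 wr:1>
#4 MEM src=r0,r1 held:RD_PORT  <A:0 Mu:2 Ld:1 B:0 rd:1 wr:1>
#5 ALU src=r1,r2 held:FU  <A:0 Mu:2 Ld:1 B:0 rd:1 wr:1>
#6 MEM src=r5,r4 held:RD_PORT  <A:0 Mu:2 Ld:1 B:0 rd:1 wr:1>
#7 ALU src=r1,r2 held:FU  <A:0 Mu:2 Ld:1 B:0 rd:1 wr:1>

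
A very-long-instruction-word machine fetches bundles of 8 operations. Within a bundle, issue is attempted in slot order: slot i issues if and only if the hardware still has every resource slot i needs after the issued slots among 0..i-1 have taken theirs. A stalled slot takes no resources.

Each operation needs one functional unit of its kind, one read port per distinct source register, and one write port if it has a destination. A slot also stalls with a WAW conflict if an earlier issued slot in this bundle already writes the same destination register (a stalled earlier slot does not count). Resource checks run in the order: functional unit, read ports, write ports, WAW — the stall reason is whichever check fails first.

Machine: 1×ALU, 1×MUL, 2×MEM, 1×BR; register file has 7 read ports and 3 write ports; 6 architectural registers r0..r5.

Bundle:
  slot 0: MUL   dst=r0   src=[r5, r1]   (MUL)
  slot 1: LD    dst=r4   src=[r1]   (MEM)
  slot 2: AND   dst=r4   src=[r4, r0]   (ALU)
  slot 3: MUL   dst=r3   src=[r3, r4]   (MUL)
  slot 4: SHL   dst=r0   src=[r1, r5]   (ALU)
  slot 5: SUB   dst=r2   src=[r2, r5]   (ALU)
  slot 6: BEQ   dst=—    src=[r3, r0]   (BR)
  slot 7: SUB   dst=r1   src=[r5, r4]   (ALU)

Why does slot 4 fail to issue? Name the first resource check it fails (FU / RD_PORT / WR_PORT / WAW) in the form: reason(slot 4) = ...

reason(slot 4) = WAW

(0) want 1×MUL +2rd +1wr — yes → AL1|MU0|ME2|BR1|rd5|wr2
(1) want 1×MEM +1rd +1wr — yes → AL1|MU0|ME1|BR1|rd4|wr1
(2) want 1×ALU +2rd +1wr — WAW → AL1|MU0|ME1|BR1|rd4|wr1
(3) want 1×MUL +2rd +1wr — FU → AL1|MU0|ME1|BR1|rd4|wr1
(4) want 1×ALU +2rd +1wr — WAW → AL1|MU0|ME1|BR1|rd4|wr1
(5) want 1×ALU +2rd +1wr — yes → AL0|MU0|ME1|BR1|rd2|wr0
(6) want 1×BR +2rd +0wr — yes → AL0|MU0|ME1|BR0|rd0|wr0
(7) want 1×ALU +2rd +1wr — FU → AL0|MU0|ME1|BR0|rd0|wr0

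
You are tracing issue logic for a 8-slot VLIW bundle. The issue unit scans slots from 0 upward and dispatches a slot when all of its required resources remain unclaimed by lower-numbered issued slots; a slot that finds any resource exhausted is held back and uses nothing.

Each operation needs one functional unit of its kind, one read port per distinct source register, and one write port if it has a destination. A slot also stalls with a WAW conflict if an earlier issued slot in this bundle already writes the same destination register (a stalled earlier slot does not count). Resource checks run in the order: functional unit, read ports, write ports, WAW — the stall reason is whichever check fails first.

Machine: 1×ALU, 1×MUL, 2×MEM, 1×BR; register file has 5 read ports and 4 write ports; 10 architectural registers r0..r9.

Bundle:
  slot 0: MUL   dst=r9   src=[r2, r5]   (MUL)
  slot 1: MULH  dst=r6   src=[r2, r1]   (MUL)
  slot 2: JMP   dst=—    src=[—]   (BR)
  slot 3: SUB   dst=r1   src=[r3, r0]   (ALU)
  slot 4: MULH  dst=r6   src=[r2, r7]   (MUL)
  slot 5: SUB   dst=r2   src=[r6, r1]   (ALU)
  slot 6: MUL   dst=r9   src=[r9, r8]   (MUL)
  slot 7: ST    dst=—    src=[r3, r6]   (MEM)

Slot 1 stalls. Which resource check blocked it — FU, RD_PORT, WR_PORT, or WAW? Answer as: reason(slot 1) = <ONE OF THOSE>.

slot 0 (MUL): ISSUE — free A1,Mu0,Ld2,B1 rp3 wp3
slot 1 (MUL): stall FU — free A1,Mu0,Ld2,B1 rp3 wp3
slot 2 (BR): ISSUE — free A1,Mu0,Ld2,B0 rp3 wp3
slot 3 (ALU): ISSUE — free A0,Mu0,Ld2,B0 rp1 wp2
slot 4 (MUL): stall FU — free A0,Mu0,Ld2,B0 rp1 wp2
slot 5 (ALU): stall FU — free A0,Mu0,Ld2,B0 rp1 wp2
slot 6 (MUL): stall FU — free A0,Mu0,Ld2,B0 rp1 wp2
slot 7 (MEM): stall RD_PORT — free A0,Mu0,Ld2,B0 rp1 wp2

reason(slot 1) = FU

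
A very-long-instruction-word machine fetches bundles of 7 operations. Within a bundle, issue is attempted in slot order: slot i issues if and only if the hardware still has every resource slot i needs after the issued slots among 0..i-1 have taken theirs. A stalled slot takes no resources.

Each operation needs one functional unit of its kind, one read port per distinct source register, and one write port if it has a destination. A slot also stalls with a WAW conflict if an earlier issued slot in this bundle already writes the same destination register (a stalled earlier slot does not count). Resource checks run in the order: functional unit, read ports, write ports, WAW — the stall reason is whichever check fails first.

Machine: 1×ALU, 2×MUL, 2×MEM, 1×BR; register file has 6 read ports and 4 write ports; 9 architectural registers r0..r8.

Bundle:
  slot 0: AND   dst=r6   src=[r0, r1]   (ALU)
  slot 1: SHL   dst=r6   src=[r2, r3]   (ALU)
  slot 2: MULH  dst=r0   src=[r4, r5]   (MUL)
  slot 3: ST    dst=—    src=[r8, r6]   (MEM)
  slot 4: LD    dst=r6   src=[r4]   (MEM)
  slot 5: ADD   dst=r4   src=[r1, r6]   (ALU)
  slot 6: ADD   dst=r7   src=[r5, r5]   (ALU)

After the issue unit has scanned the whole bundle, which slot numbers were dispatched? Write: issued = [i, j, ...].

issued = [0, 2, 3]

(0) want 1×ALU +2rd +1wr — yes → AL0|MU2|ME2|BR1|rd4|wr3
(1) want 1×ALU +2rd +1wr — FU → AL0|MU2|ME2|BR1|rd4|wr3
(2) want 1×MUL +2rd +1wr — yes → AL0|MU1|ME2|BR1|rd2|wr2
(3) want 1×MEM +2rd +0wr — yes → AL0|MU1|ME1|BR1|rd0|wr2
(4) want 1×MEM +1rd +1wr — RD_PORT → AL0|MU1|ME1|BR1|rd0|wr2
(5) want 1×ALU +2rd +1wr — FU → AL0|MU1|ME1|BR1|rd0|wr2
(6) want 1×ALU +1rd +1wr — FU → AL0|MU1|ME1|BR1|rd0|wr2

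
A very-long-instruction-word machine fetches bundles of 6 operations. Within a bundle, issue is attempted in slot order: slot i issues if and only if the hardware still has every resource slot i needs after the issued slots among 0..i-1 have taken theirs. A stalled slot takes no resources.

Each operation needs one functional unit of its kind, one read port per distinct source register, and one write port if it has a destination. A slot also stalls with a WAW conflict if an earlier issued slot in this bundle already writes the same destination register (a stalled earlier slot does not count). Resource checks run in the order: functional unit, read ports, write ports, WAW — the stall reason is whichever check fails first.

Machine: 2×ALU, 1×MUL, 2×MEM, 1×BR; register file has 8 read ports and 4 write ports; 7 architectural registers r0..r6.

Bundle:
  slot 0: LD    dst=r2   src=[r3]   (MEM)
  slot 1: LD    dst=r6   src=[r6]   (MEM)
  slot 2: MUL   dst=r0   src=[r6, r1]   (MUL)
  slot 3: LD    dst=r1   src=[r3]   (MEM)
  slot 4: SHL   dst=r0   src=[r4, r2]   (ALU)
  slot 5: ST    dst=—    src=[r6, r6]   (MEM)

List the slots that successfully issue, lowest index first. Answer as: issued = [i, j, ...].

  0. MEM→r2 ⇒ go  {2A/1Mu/1Ld/1B | 7r 3w}
  1. MEM→r6 ⇒ go  {2A/1Mu/0Ld/1B | 6r 2w}
  2. MUL→r0 ⇒ go  {2A/0Mu/0Ld/1B | 4r 1w}
  3. MEM→r1 ⇒ no(FU)  {2A/0Mu/0Ld/1B | 4r 1w}
  4. ALU→r0 ⇒ no(WAW)  {2A/0Mu/0Ld/1B | 4r 1w}
  5. MEM ⇒ no(FU)  {2A/0Mu/0Ld/1B | 4r 1w}

issued = [0, 1, 2]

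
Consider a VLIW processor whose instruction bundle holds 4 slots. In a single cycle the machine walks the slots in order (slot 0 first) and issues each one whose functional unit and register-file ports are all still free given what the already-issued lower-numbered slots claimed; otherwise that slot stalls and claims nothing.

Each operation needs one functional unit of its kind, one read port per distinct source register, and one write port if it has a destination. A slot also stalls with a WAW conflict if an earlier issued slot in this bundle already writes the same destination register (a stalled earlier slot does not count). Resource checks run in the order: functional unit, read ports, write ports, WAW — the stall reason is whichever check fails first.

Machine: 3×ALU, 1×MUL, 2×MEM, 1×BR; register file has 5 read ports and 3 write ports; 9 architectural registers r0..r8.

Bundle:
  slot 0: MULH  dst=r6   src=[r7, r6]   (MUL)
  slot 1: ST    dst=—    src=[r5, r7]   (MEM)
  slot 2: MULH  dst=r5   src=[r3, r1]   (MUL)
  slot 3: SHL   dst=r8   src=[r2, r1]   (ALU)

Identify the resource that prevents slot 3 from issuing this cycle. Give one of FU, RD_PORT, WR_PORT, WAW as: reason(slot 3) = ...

reason(slot 3) = RD_PORT

(0) want 1×MUL +2rd +1wr — yes → AL3|MU0|ME2|BR1|rd3|wr2
(1) want 1×MEM +2rd +0wr — yes → AL3|MU0|ME1|BR1|rd1|wr2
(2) want 1×MUL +2rd +1wr — FU → AL3|MU0|ME1|BR1|rd1|wr2
(3) want 1×ALU +2rd +1wr — RD_PORT → AL3|MU0|ME1|BR1|rd1|wr2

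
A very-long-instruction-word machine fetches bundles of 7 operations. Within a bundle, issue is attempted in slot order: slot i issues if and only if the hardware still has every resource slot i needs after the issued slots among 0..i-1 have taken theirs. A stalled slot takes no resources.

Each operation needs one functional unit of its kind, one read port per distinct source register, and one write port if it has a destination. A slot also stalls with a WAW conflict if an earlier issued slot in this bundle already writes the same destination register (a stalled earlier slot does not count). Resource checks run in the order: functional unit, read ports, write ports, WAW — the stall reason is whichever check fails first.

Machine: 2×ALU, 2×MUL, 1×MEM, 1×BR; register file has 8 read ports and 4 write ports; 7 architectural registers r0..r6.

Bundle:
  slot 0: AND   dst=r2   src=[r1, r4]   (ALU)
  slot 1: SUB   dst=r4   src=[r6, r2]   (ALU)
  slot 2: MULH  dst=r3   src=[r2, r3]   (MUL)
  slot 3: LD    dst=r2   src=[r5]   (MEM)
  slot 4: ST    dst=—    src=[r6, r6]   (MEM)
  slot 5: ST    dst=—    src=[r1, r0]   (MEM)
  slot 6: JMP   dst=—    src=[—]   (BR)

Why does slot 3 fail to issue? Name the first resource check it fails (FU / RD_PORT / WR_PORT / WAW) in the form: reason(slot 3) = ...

reason(slot 3) = WAW

(0) want 1×ALU +2rd +1wr — yes → AL1|MU2|ME1|BR1|rd6|wr3
(1) want 1×ALU +2rd +1wr — yes → AL0|MU2|ME1|BR1|rd4|wr2
(2) want 1×MUL +2rd +1wr — yes → AL0|MU1|ME1|BR1|rd2|wr1
(3) want 1×MEM +1rd +1wr — WAW → AL0|MU1|ME1|BR1|rd2|wr1
(4) want 1×MEM +1rd +0wr — yes → AL0|MU1|ME0|BR1|rd1|wr1
(5) want 1×MEM +2rd +0wr — FU → AL0|MU1|ME0|BR1|rd1|wr1
(6) want 1×BR +0rd +0wr — yes → AL0|MU1|ME0|BR0|rd1|wr1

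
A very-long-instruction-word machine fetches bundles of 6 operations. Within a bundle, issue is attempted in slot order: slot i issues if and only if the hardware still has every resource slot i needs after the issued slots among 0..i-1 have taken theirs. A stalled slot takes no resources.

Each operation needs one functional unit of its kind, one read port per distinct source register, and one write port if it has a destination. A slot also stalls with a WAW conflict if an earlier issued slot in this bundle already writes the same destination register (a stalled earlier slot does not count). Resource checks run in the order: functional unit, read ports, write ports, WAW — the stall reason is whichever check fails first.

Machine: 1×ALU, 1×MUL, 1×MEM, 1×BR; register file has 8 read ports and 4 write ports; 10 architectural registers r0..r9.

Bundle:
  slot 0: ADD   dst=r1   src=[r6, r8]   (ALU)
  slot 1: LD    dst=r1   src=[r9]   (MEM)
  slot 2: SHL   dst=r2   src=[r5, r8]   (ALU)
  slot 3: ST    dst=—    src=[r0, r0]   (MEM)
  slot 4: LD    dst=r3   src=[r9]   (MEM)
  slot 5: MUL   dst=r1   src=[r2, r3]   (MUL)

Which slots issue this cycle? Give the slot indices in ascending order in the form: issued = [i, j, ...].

issued = [0, 3]

[0] ALU needs rd=2 wr=1: ok; after: ALU=0 MUL=1 MEM=1 BR=1, R=6, W=3
[1] MEM needs rd=1 wr=1: WAW; after: ALU=0 MUL=1 MEM=1 BR=1, R=6, W=3
[2] ALU needs rd=2 wr=1: FU; after: ALU=0 MUL=1 MEM=1 BR=1, R=6, W=3
[3] MEM needs rd=1 wr=0: ok; after: ALU=0 MUL=1 MEM=0 BR=1, R=5, W=3
[4] MEM needs rd=1 wr=1: FU; after: ALU=0 MUL=1 MEM=0 BR=1, R=5, W=3
[5] MUL needs rd=2 wr=1: WAW; after: ALU=0 MUL=1 MEM=0 BR=1, R=5, W=3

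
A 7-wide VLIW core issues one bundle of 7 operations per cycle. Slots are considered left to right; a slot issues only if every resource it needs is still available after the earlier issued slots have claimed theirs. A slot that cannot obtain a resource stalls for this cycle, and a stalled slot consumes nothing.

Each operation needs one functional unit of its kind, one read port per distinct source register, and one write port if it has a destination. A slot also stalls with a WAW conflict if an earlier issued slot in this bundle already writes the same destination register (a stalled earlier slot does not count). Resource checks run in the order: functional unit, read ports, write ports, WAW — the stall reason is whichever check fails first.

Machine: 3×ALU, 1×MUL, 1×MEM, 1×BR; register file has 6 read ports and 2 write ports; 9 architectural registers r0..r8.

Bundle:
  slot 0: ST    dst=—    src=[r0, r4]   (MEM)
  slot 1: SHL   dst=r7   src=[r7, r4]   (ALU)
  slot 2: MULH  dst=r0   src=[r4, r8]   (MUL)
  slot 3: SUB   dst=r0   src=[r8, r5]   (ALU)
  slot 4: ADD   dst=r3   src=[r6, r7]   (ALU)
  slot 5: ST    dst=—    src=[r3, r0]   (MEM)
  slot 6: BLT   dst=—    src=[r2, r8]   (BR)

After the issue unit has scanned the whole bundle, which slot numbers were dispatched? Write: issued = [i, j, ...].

[0] MEM needs rd=2 wr=0: ok; after: ALU=3 MUL=1 MEM=0 BR=1, R=4, W=2
[1] ALU needs rd=2 wr=1: ok; after: ALU=2 MUL=1 MEM=0 BR=1, R=2, W=1
[2] MUL needs rd=2 wr=1: ok; after: ALU=2 MUL=0 MEM=0 BR=1, R=0, W=0
[3] ALU needs rd=2 wr=1: RD_PORT; after: ALU=2 MUL=0 MEM=0 BR=1, R=0, W=0
[4] ALU needs rd=2 wr=1: RD_PORT; after: ALU=2 MUL=0 MEM=0 BR=1, R=0, W=0
[5] MEM needs rd=2 wr=0: FU; after: ALU=2 MUL=0 MEM=0 BR=1, R=0, W=0
[6] BR needs rd=2 wr=0: RD_PORT; after: ALU=2 MUL=0 MEM=0 BR=1, R=0, W=0

issued = [0, 1, 2]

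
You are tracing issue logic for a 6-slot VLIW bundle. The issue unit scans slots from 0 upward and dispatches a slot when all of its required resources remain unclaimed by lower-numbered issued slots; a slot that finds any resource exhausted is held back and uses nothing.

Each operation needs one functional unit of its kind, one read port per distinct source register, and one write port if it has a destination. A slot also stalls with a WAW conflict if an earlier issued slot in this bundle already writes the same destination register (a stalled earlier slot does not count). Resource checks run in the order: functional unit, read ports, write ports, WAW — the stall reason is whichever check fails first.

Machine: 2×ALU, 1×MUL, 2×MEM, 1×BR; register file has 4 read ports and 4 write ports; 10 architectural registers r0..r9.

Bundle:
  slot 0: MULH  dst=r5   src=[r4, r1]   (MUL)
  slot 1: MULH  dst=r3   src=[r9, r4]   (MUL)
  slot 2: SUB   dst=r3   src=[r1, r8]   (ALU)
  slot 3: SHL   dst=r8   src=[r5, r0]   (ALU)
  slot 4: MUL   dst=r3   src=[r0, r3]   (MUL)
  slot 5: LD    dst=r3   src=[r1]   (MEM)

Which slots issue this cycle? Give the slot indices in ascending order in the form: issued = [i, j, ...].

#0 MUL src=r4,r1 dispatched  <A:2 Mu:0 Ld:2 B:1 rd:2 wr:3>
#1 MUL src=r9,r4 held:FU  <A:2 Mu:0 Ld:2 B:1 rd:2 wr:3>
#2 ALU src=r1,r8 dispatched  <A:1 Mu:0 Ld:2 B:1 rd:0 wr:2>
#3 ALU src=r5,r0 held:RD_PORT  <A:1 Mu:0 Ld:2 B:1 rd:0 wr:2>
#4 MUL src=r0,r3 held:FU  <A:1 Mu:0 Ld:2 B:1 rd:0 wr:2>
#5 MEM src=r1 held:RD_PORT  <A:1 Mu:0 Ld:2 B:1 rd:0 wr:2>

issued = [0, 2]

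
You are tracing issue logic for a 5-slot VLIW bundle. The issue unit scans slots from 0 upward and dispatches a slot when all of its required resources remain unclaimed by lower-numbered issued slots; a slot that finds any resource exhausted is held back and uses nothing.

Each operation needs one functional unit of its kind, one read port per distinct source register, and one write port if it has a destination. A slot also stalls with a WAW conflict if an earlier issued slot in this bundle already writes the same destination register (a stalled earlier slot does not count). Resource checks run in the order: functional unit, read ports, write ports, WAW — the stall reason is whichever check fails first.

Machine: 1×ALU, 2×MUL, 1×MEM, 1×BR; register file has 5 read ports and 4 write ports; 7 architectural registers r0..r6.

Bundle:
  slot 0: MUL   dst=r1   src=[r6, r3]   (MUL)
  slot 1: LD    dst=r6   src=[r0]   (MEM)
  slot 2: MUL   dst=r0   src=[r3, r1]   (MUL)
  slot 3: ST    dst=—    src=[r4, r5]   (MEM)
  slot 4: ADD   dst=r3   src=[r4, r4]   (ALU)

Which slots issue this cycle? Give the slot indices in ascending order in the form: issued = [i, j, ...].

[0] MUL needs rd=2 wr=1: ok; after: ALU=1 MUL=1 MEM=1 BR=1, R=3, W=3
[1] MEM needs rd=1 wr=1: ok; after: ALU=1 MUL=1 MEM=0 BR=1, R=2, W=2
[2] MUL needs rd=2 wr=1: ok; after: ALU=1 MUL=0 MEM=0 BR=1, R=0, W=1
[3] MEM needs rd=2 wr=0: FU; after: ALU=1 MUL=0 MEM=0 BR=1, R=0, W=1
[4] ALU needs rd=1 wr=1: RD_PORT; after: ALU=1 MUL=0 MEM=0 BR=1, R=0, W=1

issued = [0, 1, 2]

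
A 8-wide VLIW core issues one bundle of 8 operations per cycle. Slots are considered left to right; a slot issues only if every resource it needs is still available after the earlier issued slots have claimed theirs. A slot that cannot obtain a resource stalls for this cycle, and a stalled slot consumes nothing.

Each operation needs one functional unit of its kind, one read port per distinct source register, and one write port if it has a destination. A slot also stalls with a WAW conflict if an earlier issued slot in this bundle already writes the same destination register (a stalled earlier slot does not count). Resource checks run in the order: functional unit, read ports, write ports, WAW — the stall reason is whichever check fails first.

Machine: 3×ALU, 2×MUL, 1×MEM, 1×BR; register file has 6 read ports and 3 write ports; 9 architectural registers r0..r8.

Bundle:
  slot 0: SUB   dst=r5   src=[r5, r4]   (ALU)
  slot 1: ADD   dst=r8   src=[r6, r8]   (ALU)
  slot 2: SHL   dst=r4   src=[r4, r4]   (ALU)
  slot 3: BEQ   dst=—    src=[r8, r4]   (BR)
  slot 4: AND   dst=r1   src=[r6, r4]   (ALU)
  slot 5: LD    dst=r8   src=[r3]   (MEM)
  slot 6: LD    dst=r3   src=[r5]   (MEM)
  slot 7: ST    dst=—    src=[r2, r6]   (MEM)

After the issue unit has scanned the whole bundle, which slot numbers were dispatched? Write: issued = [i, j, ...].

(0) want 1×ALU +2rd +1wr — yes → AL2|MU2|ME1|BR1|rd4|wr2
(1) want 1×ALU +2rd +1wr — yes → AL1|MU2|ME1|BR1|rd2|wr1
(2) want 1×ALU +1rd +1wr — yes → AL0|MU2|ME1|BR1|rd1|wr0
(3) want 1×BR +2rd +0wr — RD_PORT → AL0|MU2|ME1|BR1|rd1|wr0
(4) want 1×ALU +2rd +1wr — FU → AL0|MU2|ME1|BR1|rd1|wr0
(5) want 1×MEM +1rd +1wr — WR_PORT → AL0|MU2|ME1|BR1|rd1|wr0
(6) want 1×MEM +1rd +1wr — WR_PORT → AL0|MU2|ME1|BR1|rd1|wr0
(7) want 1×MEM +2rd +0wr — RD_PORT → AL0|MU2|ME1|BR1|rd1|wr0

issued = [0, 1, 2]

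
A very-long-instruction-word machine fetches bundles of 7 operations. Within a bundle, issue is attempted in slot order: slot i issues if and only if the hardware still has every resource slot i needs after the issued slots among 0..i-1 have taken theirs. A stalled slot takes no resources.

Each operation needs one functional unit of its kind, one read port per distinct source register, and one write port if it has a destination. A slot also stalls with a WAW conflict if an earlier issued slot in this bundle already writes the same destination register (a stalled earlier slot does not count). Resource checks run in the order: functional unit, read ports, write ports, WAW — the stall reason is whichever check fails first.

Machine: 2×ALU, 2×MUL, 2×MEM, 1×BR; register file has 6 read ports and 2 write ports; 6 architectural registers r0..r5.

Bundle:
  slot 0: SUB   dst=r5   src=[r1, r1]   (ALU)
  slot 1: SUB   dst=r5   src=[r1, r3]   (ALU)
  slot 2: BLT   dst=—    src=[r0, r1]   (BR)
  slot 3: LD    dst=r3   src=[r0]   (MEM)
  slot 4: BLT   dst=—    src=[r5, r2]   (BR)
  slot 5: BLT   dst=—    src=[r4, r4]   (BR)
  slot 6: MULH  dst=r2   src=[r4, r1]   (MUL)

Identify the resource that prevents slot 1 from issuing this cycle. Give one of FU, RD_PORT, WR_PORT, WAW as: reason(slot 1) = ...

[0] ALU needs rd=1 wr=1: ok; after: ALU=1 MUL=2 MEM=2 BR=1, R=5, W=1
[1] ALU needs rd=2 wr=1: WAW; after: ALU=1 MUL=2 MEM=2 BR=1, R=5, W=1
[2] BR needs rd=2 wr=0: ok; after: ALU=1 MUL=2 MEM=2 BR=0, R=3, W=1
[3] MEM needs rd=1 wr=1: ok; after: ALU=1 MUL=2 MEM=1 BR=0, R=2, W=0
[4] BR needs rd=2 wr=0: FU; after: ALU=1 MUL=2 MEM=1 BR=0, R=2, W=0
[5] BR needs rd=1 wr=0: FU; after: ALU=1 MUL=2 MEM=1 BR=0, R=2, W=0
[6] MUL needs rd=2 wr=1: WR_PORT; after: ALU=1 MUL=2 MEM=1 BR=0, R=2, W=0

reason(slot 1) = WAW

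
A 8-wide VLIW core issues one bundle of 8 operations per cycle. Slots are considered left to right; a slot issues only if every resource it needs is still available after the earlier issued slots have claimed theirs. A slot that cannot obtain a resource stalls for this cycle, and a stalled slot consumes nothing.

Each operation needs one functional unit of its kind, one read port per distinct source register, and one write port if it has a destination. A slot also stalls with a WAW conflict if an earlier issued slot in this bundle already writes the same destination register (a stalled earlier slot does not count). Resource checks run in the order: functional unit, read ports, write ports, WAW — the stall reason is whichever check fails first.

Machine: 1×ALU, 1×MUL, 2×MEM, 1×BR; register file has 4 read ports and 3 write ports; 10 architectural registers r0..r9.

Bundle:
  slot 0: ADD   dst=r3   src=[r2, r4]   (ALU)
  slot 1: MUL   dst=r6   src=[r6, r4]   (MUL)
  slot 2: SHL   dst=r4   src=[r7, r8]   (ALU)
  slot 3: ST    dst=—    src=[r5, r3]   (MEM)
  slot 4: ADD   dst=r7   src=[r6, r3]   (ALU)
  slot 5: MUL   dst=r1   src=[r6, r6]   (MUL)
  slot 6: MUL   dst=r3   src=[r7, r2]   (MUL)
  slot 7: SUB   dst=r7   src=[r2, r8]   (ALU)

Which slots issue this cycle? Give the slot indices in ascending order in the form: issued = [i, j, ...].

issued = [0, 1]

  0. ALU→r3 ⇒ go  {0A/1Mu/2Ld/1B | 2r 2w}
  1. MUL→r6 ⇒ go  {0A/0Mu/2Ld/1B | 0r 1w}
  2. ALU→r4 ⇒ no(FU)  {0A/0Mu/2Ld/1B | 0r 1w}
  3. MEM ⇒ no(RD_PORT)  {0A/0Mu/2Ld/1B | 0r 1w}
  4. ALU→r7 ⇒ no(FU)  {0A/0Mu/2Ld/1B | 0r 1w}
  5. MUL→r1 ⇒ no(FU)  {0A/0Mu/2Ld/1B | 0r 1w}
  6. MUL→r3 ⇒ no(FU)  {0A/0Mu/2Ld/1B | 0r 1w}
  7. ALU→r7 ⇒ no(FU)  {0A/0Mu/2Ld/1B | 0r 1w}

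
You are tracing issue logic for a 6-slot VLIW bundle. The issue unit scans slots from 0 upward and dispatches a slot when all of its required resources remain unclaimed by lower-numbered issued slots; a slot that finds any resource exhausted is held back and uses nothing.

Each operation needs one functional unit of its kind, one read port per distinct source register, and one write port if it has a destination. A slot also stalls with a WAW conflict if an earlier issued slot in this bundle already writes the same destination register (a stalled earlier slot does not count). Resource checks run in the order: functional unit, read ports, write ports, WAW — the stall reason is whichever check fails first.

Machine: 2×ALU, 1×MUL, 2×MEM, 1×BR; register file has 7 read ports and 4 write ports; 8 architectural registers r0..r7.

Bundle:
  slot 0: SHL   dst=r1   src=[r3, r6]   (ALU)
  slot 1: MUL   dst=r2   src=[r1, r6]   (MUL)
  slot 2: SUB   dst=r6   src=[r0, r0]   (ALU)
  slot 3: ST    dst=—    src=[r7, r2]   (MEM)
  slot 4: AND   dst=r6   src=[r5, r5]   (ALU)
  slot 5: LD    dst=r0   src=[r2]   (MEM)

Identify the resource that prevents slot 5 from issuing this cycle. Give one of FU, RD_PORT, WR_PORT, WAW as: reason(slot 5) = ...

reason(slot 5) = RD_PORT

  0. ALU→r1 ⇒ go  {1A/1Mu/2Ld/1B | 5r 3w}
  1. MUL→r2 ⇒ go  {1A/0Mu/2Ld/1B | 3r 2w}
  2. ALU→r6 ⇒ go  {0A/0Mu/2Ld/1B | 2r 1w}
  3. MEM ⇒ go  {0A/0Mu/1Ld/1B | 0r 1w}
  4. ALU→r6 ⇒ no(FU)  {0A/0Mu/1Ld/1B | 0r 1w}
  5. MEM→r0 ⇒ no(RD_PORT)  {0A/0Mu/1Ld/1B | 0r 1w}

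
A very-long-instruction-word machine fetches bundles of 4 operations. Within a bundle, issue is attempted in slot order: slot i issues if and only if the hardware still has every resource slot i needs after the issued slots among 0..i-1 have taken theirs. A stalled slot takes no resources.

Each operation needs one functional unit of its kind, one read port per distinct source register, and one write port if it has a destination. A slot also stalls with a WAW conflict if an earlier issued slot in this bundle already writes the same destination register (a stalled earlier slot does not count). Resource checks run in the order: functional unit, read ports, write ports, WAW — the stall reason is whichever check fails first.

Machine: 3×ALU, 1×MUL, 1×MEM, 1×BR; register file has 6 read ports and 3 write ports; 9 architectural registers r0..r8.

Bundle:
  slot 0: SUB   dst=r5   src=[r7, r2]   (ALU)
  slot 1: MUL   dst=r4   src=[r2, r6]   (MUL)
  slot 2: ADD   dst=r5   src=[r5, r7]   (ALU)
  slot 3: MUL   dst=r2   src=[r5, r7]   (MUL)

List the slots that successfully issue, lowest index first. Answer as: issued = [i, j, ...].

issued = [0, 1]

slot 0 (ALU): ISSUE — free A2,Mu1,Ld1,B1 rp4 wp2
slot 1 (MUL): ISSUE — free A2,Mu0,Ld1,B1 rp2 wp1
slot 2 (ALU): stall WAW — free A2,Mu0,Ld1,B1 rp2 wp1
slot 3 (MUL): stall FU — free A2,Mu0,Ld1,B1 rp2 wp1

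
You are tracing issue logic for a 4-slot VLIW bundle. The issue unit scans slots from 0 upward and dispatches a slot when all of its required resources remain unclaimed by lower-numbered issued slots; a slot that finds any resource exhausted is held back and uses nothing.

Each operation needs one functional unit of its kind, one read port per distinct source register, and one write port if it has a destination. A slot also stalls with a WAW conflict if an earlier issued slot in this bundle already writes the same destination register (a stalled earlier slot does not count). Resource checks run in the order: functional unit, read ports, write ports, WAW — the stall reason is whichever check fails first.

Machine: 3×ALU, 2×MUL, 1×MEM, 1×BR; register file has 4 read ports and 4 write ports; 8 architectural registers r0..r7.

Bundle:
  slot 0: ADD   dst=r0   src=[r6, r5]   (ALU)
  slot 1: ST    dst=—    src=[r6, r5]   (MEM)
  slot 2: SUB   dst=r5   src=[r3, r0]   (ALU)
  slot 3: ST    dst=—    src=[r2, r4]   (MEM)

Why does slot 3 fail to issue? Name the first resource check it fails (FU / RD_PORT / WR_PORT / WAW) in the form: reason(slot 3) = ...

reason(slot 3) = FU

[0] ALU needs rd=2 wr=1: ok; after: ALU=2 MUL=2 MEM=1 BR=1, R=2, W=3
[1] MEM needs rd=2 wr=0: ok; after: ALU=2 MUL=2 MEM=0 BR=1, R=0, W=3
[2] ALU needs rd=2 wr=1: RD_PORT; after: ALU=2 MUL=2 MEM=0 BR=1, R=0, W=3
[3] MEM needs rd=2 wr=0: FU; after: ALU=2 MUL=2 MEM=0 BR=1, R=0, W=3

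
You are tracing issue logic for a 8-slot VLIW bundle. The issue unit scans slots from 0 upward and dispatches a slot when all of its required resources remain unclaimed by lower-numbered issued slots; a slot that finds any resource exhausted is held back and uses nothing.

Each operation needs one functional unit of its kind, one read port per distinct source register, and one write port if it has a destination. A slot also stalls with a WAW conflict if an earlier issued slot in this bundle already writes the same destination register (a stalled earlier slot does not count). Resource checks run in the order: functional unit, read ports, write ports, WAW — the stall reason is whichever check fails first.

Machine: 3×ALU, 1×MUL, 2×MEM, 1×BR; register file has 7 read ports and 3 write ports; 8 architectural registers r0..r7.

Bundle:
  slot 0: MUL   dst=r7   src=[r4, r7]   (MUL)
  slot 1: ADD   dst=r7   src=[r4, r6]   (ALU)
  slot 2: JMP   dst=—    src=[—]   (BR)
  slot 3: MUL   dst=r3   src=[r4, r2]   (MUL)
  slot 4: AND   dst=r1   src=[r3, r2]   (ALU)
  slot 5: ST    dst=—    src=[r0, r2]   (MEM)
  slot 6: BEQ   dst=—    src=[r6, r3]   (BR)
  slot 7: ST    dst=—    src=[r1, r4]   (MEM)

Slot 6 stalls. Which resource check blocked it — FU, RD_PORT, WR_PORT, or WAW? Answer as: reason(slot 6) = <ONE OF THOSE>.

reason(slot 6) = FU

[0] MUL needs rd=2 wr=1: ok; after: ALU=3 MUL=0 MEM=2 BR=1, R=5, W=2
[1] ALU needs rd=2 wr=1: WAW; after: ALU=3 MUL=0 MEM=2 BR=1, R=5, W=2
[2] BR needs rd=0 wr=0: ok; after: ALU=3 MUL=0 MEM=2 BR=0, R=5, W=2
[3] MUL needs rd=2 wr=1: FU; after: ALU=3 MUL=0 MEM=2 BR=0, R=5, W=2
[4] ALU needs rd=2 wr=1: ok; after: ALU=2 MUL=0 MEM=2 BR=0, R=3, W=1
[5] MEM needs rd=2 wr=0: ok; after: ALU=2 MUL=0 MEM=1 BR=0, R=1, W=1
[6] BR needs rd=2 wr=0: FU; after: ALU=2 MUL=0 MEM=1 BR=0, R=1, W=1
[7] MEM needs rd=2 wr=0: RD_PORT; after: ALU=2 MUL=0 MEM=1 BR=0, R=1, W=1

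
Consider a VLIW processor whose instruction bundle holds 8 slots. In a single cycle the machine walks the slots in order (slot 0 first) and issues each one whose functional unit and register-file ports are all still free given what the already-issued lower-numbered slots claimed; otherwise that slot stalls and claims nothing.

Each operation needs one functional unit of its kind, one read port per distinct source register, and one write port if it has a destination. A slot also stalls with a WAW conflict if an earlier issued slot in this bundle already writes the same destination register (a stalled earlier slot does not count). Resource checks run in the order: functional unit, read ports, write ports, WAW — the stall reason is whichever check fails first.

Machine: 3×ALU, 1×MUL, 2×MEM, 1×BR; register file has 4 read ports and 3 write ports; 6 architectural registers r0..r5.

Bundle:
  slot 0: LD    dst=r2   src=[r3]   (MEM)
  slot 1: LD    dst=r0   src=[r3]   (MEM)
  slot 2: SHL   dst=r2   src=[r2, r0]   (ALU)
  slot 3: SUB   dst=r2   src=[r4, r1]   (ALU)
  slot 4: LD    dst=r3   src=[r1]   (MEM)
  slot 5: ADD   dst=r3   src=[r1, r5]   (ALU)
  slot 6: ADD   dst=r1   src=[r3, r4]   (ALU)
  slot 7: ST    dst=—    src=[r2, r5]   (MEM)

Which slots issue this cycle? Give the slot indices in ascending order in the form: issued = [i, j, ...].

#0 MEM src=r3 dispatched  <A:3 Mu:1 Ld:1 B:1 rd:3 wr:2>
#1 MEM src=r3 dispatched  <A:3 Mu:1 Ld:0 B:1 rd:2 wr:1>
#2 ALU src=r2,r0 held:WAW  <A:3 Mu:1 Ld:0 B:1 rd:2 wr:1>
#3 ALU src=r4,r1 held:WAW  <A:3 Mu:1 Ld:0 B:1 rd:2 wr:1>
#4 MEM src=r1 held:FU  <A:3 Mu:1 Ld:0 B:1 rd:2 wr:1>
#5 ALU src=r1,r5 dispatched  <A:2 Mu:1 Ld:0 B:1 rd:0 wr:0>
#6 ALU src=r3,r4 held:RD_PORT  <A:2 Mu:1 Ld:0 B:1 rd:0 wr:0>
#7 MEM src=r2,r5 held:FU  <A:2 Mu:1 Ld:0 B:1 rd:0 wr:0>

issued = [0, 1, 5]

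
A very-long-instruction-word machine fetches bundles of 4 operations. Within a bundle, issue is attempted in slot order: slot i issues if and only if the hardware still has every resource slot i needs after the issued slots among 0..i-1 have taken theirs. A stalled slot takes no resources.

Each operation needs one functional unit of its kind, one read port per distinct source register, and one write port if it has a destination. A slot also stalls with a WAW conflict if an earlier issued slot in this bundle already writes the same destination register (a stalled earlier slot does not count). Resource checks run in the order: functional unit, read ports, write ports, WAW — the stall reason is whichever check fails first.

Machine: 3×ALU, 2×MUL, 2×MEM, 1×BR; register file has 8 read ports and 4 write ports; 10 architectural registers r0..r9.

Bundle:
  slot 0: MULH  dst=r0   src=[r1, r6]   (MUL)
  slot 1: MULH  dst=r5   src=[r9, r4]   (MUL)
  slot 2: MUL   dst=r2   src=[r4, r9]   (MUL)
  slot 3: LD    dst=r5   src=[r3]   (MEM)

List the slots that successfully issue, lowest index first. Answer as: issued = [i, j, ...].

  0. MUL→r0 ⇒ go  {3A/1Mu/2Ld/1B | 6r 3w}
  1. MUL→r5 ⇒ go  {3A/0Mu/2Ld/1B | 4r 2w}
  2. MUL→r2 ⇒ no(FU)  {3A/0Mu/2Ld/1B | 4r 2w}
  3. MEM→r5 ⇒ no(WAW)  {3A/0Mu/2Ld/1B | 4r 2w}

issued = [0, 1]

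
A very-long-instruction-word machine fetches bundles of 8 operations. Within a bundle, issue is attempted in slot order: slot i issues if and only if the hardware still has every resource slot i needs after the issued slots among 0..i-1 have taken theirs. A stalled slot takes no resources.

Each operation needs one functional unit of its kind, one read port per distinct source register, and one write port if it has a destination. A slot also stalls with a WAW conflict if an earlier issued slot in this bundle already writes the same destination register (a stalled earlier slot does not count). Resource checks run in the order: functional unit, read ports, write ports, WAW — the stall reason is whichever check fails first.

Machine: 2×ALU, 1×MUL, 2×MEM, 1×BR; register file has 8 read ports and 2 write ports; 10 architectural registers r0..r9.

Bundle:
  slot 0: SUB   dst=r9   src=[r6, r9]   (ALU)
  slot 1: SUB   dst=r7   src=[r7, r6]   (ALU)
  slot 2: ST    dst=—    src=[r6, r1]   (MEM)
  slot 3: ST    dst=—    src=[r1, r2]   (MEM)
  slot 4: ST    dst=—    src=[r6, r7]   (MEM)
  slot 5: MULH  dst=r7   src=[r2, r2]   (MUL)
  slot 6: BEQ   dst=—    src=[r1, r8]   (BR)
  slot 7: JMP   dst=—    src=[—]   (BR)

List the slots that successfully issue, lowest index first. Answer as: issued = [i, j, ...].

slot 0 (ALU): ISSUE — free A1,Mu1,Ld2,B1 rp6 wp1
slot 1 (ALU): ISSUE — free A0,Mu1,Ld2,B1 rp4 wp0
slot 2 (MEM): ISSUE — free A0,Mu1,Ld1,B1 rp2 wp0
slot 3 (MEM): ISSUE — free A0,Mu1,Ld0,B1 rp0 wp0
slot 4 (MEM): stall FU — free A0,Mu1,Ld0,B1 rp0 wp0
slot 5 (MUL): stall RD_PORT — free A0,Mu1,Ld0,B1 rp0 wp0
slot 6 (BR): stall RD_PORT — free A0,Mu1,Ld0,B1 rp0 wp0
slot 7 (BR): ISSUE — free A0,Mu1,Ld0,B0 rp0 wp0

issued = [0, 1, 2, 3, 7]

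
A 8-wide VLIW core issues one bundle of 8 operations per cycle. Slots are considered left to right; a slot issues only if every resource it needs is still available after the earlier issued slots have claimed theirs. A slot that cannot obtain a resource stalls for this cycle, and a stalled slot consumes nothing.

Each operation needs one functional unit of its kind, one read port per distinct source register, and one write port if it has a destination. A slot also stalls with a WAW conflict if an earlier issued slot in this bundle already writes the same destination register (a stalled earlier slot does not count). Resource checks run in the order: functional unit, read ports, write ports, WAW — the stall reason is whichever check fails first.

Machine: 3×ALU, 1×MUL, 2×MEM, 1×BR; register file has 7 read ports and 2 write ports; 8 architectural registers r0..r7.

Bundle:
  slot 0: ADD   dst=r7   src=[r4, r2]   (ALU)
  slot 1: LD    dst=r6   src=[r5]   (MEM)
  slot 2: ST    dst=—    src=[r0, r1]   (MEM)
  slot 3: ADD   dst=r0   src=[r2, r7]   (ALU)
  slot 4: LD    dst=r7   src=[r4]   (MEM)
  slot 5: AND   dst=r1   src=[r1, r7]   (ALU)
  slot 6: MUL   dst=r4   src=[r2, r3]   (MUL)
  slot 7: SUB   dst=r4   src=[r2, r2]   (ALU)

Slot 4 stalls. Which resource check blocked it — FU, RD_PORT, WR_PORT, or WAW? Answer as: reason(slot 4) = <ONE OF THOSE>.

reason(slot 4) = FU

(0) want 1×ALU +2rd +1wr — yes → AL2|MU1|ME2|BR1|rd5|wr1
(1) want 1×MEM +1rd +1wr — yes → AL2|MU1|ME1|BR1|rd4|wr0
(2) want 1×MEM +2rd +0wr — yes → AL2|MU1|ME0|BR1|rd2|wr0
(3) want 1×ALU +2rd +1wr — WR_PORT → AL2|MU1|ME0|BR1|rd2|wr0
(4) want 1×MEM +1rd +1wr — FU → AL2|MU1|ME0|BR1|rd2|wr0
(5) want 1×ALU +2rd +1wr — WR_PORT → AL2|MU1|ME0|BR1|rd2|wr0
(6) want 1×MUL +2rd +1wr — WR_PORT → AL2|MU1|ME0|BR1|rd2|wr0
(7) want 1×ALU +1rd +1wr — WR_PORT → AL2|MU1|ME0|BR1|rd2|wr0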